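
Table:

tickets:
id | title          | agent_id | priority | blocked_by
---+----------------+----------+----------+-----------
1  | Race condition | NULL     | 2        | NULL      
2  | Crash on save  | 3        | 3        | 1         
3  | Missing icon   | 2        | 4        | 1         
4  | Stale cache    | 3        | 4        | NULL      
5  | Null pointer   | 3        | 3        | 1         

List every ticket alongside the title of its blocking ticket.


This is a self-join: tickets is joined to a second copy of itself, matching each row's blocked_by to another row's id. Use LEFT JOIN so rows with blocked_by=NULL are kept.
  - ticket 1 (Race condition): blocked_by=NULL -> NULL
  - ticket 2 (Crash on save): blocked_by=1 -> Race condition
  - ticket 3 (Missing icon): blocked_by=1 -> Race condition
  - ticket 4 (Stale cache): blocked_by=NULL -> NULL
  - ticket 5 (Null pointer): blocked_by=1 -> Race condition

SQL:
SELECT a.title AS item, b.title AS blocked_by
FROM tickets a
LEFT JOIN tickets b ON a.blocked_by = b.id

Result:
item           | blocked_by    
---------------+---------------
Race condition | NULL          
Crash on save  | Race condition
Missing icon   | Race condition
Stale cache    | NULL          
Null pointer   | Race condition


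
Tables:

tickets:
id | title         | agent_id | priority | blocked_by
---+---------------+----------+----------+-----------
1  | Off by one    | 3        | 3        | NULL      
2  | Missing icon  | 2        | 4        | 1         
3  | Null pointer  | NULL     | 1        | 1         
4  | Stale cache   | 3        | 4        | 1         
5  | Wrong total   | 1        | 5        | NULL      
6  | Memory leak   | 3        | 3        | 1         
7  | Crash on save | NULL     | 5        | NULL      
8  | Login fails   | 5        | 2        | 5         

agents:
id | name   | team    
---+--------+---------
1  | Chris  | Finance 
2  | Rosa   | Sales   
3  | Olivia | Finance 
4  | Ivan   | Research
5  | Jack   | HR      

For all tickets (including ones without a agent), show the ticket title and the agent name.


LEFT JOIN keeps every row from tickets (the left table); where agent_id has no match in agents, the agent columns become NULL. Walk through each ticket:
  - ticket 1 (Off by one): agent_id=3 -> matches Olivia
  - ticket 2 (Missing icon): agent_id=2 -> matches Rosa
  - ticket 3 (Null pointer): agent_id=NULL, no match -> kept with NULL
  - ticket 4 (Stale cache): agent_id=3 -> matches Olivia
  - ticket 5 (Wrong total): agent_id=1 -> matches Chris
  - ticket 6 (Memory leak): agent_id=3 -> matches Olivia
  - ticket 7 (Crash on save): agent_id=NULL, no match -> kept with NULL
  - ticket 8 (Login fails): agent_id=5 -> matches Jack
All 8 rows appear; 2 have NULL agent.

SQL:
SELECT a.title, b.name AS agent
FROM tickets a
LEFT JOIN agents b ON a.agent_id = b.id

Result:
title         | agent 
--------------+-------
Off by one    | Olivia
Missing icon  | Rosa  
Null pointer  | NULL  
Stale cache   | Olivia
Wrong total   | Chris 
Memory leak   | Olivia
Crash on save | NULL  
Login fails   | Jack  


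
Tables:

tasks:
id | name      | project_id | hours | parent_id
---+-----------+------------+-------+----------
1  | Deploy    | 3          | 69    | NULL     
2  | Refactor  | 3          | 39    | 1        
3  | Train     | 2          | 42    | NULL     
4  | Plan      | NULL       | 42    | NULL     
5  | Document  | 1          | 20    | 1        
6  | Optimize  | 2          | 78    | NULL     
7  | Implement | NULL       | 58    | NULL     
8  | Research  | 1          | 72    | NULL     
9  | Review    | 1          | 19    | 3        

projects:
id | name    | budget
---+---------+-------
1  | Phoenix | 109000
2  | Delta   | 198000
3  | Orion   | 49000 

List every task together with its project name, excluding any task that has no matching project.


INNER JOIN keeps only tasks rows whose project_id matches an id in projects. Walk through each task:
  - task 1 (Deploy): project_id=3 -> matches Orion
  - task 2 (Refactor): project_id=3 -> matches Orion
  - task 3 (Train): project_id=2 -> matches Delta
  - task 4 (Plan): project_id=NULL, no match -> dropped
  - task 5 (Document): project_id=1 -> matches Phoenix
  - task 6 (Optimize): project_id=2 -> matches Delta
  - task 7 (Implement): project_id=NULL, no match -> dropped
  - task 8 (Research): project_id=1 -> matches Phoenix
  - task 9 (Review): project_id=1 -> matches Phoenix
So 2 of 9 rows are dropped.

SQL:
SELECT a.name, b.name AS project
FROM tasks a
INNER JOIN projects b ON a.project_id = b.id

Result:
name     | project
---------+--------
Deploy   | Orion  
Refactor | Orion  
Train    | Delta  
Document | Phoenix
Optimize | Delta  
Research | Phoenix
Review   | Phoenix


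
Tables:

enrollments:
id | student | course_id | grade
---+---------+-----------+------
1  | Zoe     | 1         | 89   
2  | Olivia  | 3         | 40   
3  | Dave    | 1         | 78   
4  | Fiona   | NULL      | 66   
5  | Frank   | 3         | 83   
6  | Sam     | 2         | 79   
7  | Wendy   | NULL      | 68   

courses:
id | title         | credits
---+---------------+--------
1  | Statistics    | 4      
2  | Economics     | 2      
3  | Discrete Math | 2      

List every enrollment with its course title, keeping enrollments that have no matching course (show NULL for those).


LEFT JOIN keeps every row from enrollments (the left table); where course_id has no match in courses, the course columns become NULL. Walk through each enrollment:
  - enrollment 1 (Zoe): course_id=1 -> matches Statistics
  - enrollment 2 (Olivia): course_id=3 -> matches Discrete Math
  - enrollment 3 (Dave): course_id=1 -> matches Statistics
  - enrollment 4 (Fiona): course_id=NULL, no match -> kept with NULL
  - enrollment 5 (Frank): course_id=3 -> matches Discrete Math
  - enrollment 6 (Sam): course_id=2 -> matches Economics
  - enrollment 7 (Wendy): course_id=NULL, no match -> kept with NULL
All 7 rows appear; 2 have NULL course.

SQL:
SELECT a.student, b.title AS course
FROM enrollments a
LEFT JOIN courses b ON a.course_id = b.id

Result:
student | course       
--------+--------------
Zoe     | Statistics   
Olivia  | Discrete Math
Dave    | Statistics   
Fiona   | NULL         
Frank   | Discrete Math
Sam     | Economics    
Wendy   | NULL         


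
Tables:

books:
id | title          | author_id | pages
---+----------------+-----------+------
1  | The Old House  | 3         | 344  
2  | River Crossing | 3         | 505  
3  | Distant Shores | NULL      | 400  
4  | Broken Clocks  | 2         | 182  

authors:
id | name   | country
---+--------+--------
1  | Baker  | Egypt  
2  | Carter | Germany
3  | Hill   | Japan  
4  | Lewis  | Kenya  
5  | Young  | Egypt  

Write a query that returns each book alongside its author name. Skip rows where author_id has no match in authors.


INNER JOIN keeps only books rows whose author_id matches an id in authors. Walk through each book:
  - book 1 (The Old House): author_id=3 -> matches Hill
  - book 2 (River Crossing): author_id=3 -> matches Hill
  - book 3 (Distant Shores): author_id=NULL, no match -> dropped
  - book 4 (Broken Clocks): author_id=2 -> matches Carter
So 1 of 4 rows is dropped.

SQL:
SELECT a.title, b.name AS author
FROM books a
INNER JOIN authors b ON a.author_id = b.id

Result:
title          | author
---------------+-------
The Old House  | Hill  
River Crossing | Hill  
Broken Clocks  | Carter


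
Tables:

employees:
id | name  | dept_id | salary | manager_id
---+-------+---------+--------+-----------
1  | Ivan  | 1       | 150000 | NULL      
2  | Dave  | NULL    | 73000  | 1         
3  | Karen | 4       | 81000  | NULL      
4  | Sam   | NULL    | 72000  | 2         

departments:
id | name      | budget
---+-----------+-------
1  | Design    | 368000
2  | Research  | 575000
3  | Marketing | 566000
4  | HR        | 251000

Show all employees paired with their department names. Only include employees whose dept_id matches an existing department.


INNER JOIN keeps only employees rows whose dept_id matches an id in departments. Walk through each employee:
  - employee 1 (Ivan): dept_id=1 -> matches Design
  - employee 2 (Dave): dept_id=NULL, no match -> dropped
  - employee 3 (Karen): dept_id=4 -> matches HR
  - employee 4 (Sam): dept_id=NULL, no match -> dropped
So 2 of 4 rows are dropped.

SQL:
SELECT a.name, b.name AS department
FROM employees a
INNER JOIN departments b ON a.dept_id = b.id

Result:
name  | department
------+-----------
Ivan  | Design    
Karen | HR        


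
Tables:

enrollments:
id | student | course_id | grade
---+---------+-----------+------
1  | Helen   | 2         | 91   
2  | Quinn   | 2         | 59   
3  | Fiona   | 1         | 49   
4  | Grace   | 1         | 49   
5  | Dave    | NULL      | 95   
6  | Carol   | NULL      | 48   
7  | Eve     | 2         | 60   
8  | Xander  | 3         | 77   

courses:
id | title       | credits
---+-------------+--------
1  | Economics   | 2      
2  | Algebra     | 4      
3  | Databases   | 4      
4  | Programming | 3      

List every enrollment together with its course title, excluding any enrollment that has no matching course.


INNER JOIN keeps only enrollments rows whose course_id matches an id in courses. Walk through each enrollment:
  - enrollment 1 (Helen): course_id=2 -> matches Algebra
  - enrollment 2 (Quinn): course_id=2 -> matches Algebra
  - enrollment 3 (Fiona): course_id=1 -> matches Economics
  - enrollment 4 (Grace): course_id=1 -> matches Economics
  - enrollment 5 (Dave): course_id=NULL, no match -> dropped
  - enrollment 6 (Carol): course_id=NULL, no match -> dropped
  - enrollment 7 (Eve): course_id=2 -> matches Algebra
  - enrollment 8 (Xander): course_id=3 -> matches Databases
So 2 of 8 rows are dropped.

SQL:
SELECT a.student, b.title AS course
FROM enrollments a
INNER JOIN courses b ON a.course_id = b.id

Result:
student | course   
--------+----------
Helen   | Algebra  
Quinn   | Algebra  
Fiona   | Economics
Grace   | Economics
Eve     | Algebra  
Xander  | Databases


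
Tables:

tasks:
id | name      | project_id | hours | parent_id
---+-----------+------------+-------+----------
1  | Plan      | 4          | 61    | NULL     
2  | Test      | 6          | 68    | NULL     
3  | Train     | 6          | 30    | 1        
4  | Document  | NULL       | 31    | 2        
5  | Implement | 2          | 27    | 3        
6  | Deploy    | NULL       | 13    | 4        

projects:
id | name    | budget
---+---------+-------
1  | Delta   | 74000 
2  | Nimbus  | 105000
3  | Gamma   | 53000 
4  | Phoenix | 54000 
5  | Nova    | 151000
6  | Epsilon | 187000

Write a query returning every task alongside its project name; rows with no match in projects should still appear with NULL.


LEFT JOIN keeps every row from tasks (the left table); where project_id has no match in projects, the project columns become NULL. Walk through each task:
  - task 1 (Plan): project_id=4 -> matches Phoenix
  - task 2 (Test): project_id=6 -> matches Epsilon
  - task 3 (Train): project_id=6 -> matches Epsilon
  - task 4 (Document): project_id=NULL, no match -> kept with NULL
  - task 5 (Implement): project_id=2 -> matches Nimbus
  - task 6 (Deploy): project_id=NULL, no match -> kept with NULL
All 6 rows appear; 2 have NULL project.

SQL:
SELECT a.name, b.name AS project
FROM tasks a
LEFT JOIN projects b ON a.project_id = b.id

Result:
name      | project
----------+--------
Plan      | Phoenix
Test      | Epsilon
Train     | Epsilon
Document  | NULL   
Implement | Nimbus 
Deploy    | NULL   


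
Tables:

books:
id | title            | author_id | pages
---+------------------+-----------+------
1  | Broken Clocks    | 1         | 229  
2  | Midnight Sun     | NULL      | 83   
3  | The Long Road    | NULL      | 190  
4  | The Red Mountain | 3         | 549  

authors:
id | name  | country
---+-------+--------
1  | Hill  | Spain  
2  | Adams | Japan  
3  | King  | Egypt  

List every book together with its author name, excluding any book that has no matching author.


INNER JOIN keeps only books rows whose author_id matches an id in authors. Walk through each book:
  - book 1 (Broken Clocks): author_id=1 -> matches Hill
  - book 2 (Midnight Sun): author_id=NULL, no match -> dropped
  - book 3 (The Long Road): author_id=NULL, no match -> dropped
  - book 4 (The Red Mountain): author_id=3 -> matches King
So 2 of 4 rows are dropped.

SQL:
SELECT a.title, b.name AS author
FROM books a
INNER JOIN authors b ON a.author_id = b.id

Result:
title            | author
-----------------+-------
Broken Clocks    | Hill  
The Red Mountain | King  


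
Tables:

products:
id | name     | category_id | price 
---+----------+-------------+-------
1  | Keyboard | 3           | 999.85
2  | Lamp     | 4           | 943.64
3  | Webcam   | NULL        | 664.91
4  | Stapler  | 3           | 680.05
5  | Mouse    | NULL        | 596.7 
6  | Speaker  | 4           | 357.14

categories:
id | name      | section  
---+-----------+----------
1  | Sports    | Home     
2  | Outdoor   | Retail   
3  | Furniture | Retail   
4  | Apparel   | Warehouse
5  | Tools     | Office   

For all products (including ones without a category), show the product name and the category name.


LEFT JOIN keeps every row from products (the left table); where category_id has no match in categories, the category columns become NULL. Walk through each product:
  - product 1 (Keyboard): category_id=3 -> matches Furniture
  - product 2 (Lamp): category_id=4 -> matches Apparel
  - product 3 (Webcam): category_id=NULL, no match -> kept with NULL
  - product 4 (Stapler): category_id=3 -> matches Furniture
  - product 5 (Mouse): category_id=NULL, no match -> kept with NULL
  - product 6 (Speaker): category_id=4 -> matches Apparel
All 6 rows appear; 2 have NULL category.

SQL:
SELECT a.name, b.name AS category
FROM products a
LEFT JOIN categories b ON a.category_id = b.id

Result:
name     | category 
---------+----------
Keyboard | Furniture
Lamp     | Apparel  
Webcam   | NULL     
Stapler  | Furniture
Mouse    | NULL     
Speaker  | Apparel  


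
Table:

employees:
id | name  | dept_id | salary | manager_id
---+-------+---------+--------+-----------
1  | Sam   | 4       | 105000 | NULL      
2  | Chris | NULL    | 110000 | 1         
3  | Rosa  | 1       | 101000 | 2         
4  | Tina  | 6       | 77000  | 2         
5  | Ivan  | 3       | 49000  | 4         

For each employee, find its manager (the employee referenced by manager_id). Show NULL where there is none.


This is a self-join: employees is joined to a second copy of itself, matching each row's manager_id to another row's id. Use LEFT JOIN so rows with manager_id=NULL are kept.
  - employee 1 (Sam): manager_id=NULL -> NULL
  - employee 2 (Chris): manager_id=1 -> Sam
  - employee 3 (Rosa): manager_id=2 -> Chris
  - employee 4 (Tina): manager_id=2 -> Chris
  - employee 5 (Ivan): manager_id=4 -> Tina

SQL:
SELECT a.name AS item, b.name AS manager
FROM employees a
LEFT JOIN employees b ON a.manager_id = b.id

Result:
item  | manager
------+--------
Sam   | NULL   
Chris | Sam    
Rosa  | Chris  
Tina  | Chris  
Ivan  | Tina   


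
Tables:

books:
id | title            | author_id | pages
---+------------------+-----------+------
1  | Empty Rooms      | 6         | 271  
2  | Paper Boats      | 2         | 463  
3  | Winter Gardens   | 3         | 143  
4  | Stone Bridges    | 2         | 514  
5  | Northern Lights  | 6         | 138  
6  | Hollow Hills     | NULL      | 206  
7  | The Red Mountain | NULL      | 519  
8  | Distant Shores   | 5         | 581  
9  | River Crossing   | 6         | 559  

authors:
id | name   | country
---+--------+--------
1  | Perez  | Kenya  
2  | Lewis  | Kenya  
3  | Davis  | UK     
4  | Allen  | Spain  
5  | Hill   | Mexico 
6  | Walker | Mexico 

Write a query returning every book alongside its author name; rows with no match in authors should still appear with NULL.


LEFT JOIN keeps every row from books (the left table); where author_id has no match in authors, the author columns become NULL. Walk through each book:
  - book 1 (Empty Rooms): author_id=6 -> matches Walker
  - book 2 (Paper Boats): author_id=2 -> matches Lewis
  - book 3 (Winter Gardens): author_id=3 -> matches Davis
  - book 4 (Stone Bridges): author_id=2 -> matches Lewis
  - book 5 (Northern Lights): author_id=6 -> matches Walker
  - book 6 (Hollow Hills): author_id=NULL, no match -> kept with NULL
  - book 7 (The Red Mountain): author_id=NULL, no match -> kept with NULL
  - book 8 (Distant Shores): author_id=5 -> matches Hill
  - book 9 (River Crossing): author_id=6 -> matches Walker
All 9 rows appear; 2 have NULL author.

SQL:
SELECT a.title, b.name AS author
FROM books a
LEFT JOIN authors b ON a.author_id = b.id

Result:
title            | author
-----------------+-------
Empty Rooms      | Walker
Paper Boats      | Lewis 
Winter Gardens   | Davis 
Stone Bridges    | Lewis 
Northern Lights  | Walker
Hollow Hills     | NULL  
The Red Mountain | NULL  
Distant Shores   | Hill  
River Crossing   | Walker


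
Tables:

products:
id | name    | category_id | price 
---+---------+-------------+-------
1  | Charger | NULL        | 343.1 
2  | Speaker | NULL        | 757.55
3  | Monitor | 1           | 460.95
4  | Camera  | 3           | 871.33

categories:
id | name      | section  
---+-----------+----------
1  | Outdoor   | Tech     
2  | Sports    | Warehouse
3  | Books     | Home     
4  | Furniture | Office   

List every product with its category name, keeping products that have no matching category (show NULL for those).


LEFT JOIN keeps every row from products (the left table); where category_id has no match in categories, the category columns become NULL. Walk through each product:
  - product 1 (Charger): category_id=NULL, no match -> kept with NULL
  - product 2 (Speaker): category_id=NULL, no match -> kept with NULL
  - product 3 (Monitor): category_id=1 -> matches Outdoor
  - product 4 (Camera): category_id=3 -> matches Books
All 4 rows appear; 2 have NULL category.

SQL:
SELECT a.name, b.name AS category
FROM products a
LEFT JOIN categories b ON a.category_id = b.id

Result:
name    | category
--------+---------
Charger | NULL    
Speaker | NULL    
Monitor | Outdoor 
Camera  | Books   


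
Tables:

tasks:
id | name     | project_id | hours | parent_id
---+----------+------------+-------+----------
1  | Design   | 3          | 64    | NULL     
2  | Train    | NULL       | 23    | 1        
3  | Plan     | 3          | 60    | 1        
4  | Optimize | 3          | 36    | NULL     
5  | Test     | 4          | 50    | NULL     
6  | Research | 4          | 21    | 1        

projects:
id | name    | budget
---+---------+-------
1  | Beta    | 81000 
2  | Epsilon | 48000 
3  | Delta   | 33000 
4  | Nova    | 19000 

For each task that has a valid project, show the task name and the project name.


INNER JOIN keeps only tasks rows whose project_id matches an id in projects. Walk through each task:
  - task 1 (Design): project_id=3 -> matches Delta
  - task 2 (Train): project_id=NULL, no match -> dropped
  - task 3 (Plan): project_id=3 -> matches Delta
  - task 4 (Optimize): project_id=3 -> matches Delta
  - task 5 (Test): project_id=4 -> matches Nova
  - task 6 (Research): project_id=4 -> matches Nova
So 1 of 6 rows is dropped.

SQL:
SELECT a.name, b.name AS project
FROM tasks a
INNER JOIN projects b ON a.project_id = b.id

Result:
name     | project
---------+--------
Design   | Delta  
Plan     | Delta  
Optimize | Delta  
Test     | Nova   
Research | Nova   


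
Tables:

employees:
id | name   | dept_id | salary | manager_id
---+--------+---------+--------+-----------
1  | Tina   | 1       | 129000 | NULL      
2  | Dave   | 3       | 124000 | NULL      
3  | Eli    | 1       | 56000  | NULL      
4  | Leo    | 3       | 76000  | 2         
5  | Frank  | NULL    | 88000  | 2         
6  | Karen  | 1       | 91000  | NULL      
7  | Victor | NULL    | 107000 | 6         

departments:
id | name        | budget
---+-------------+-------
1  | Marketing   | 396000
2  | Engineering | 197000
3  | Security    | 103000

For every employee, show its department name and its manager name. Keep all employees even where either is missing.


Two LEFT JOINs from the same base table employees: one to departments via dept_id, one to employees itself via manager_id. Both are LEFT so every employee is preserved.
Match against departments:
  - employee 1 (Tina): dept_id=1 -> matches Marketing
  - employee 2 (Dave): dept_id=3 -> matches Security
  - employee 3 (Eli): dept_id=1 -> matches Marketing
  - employee 4 (Leo): dept_id=3 -> matches Security
  - employee 5 (Frank): dept_id=NULL, no match -> kept with NULL
  - employee 6 (Karen): dept_id=1 -> matches Marketing
  - employee 7 (Victor): dept_id=NULL, no match -> kept with NULL
Match against employees (self):
  - employee 1 (Tina): manager_id=NULL -> NULL
  - employee 2 (Dave): manager_id=NULL -> NULL
  - employee 3 (Eli): manager_id=NULL -> NULL
  - employee 4 (Leo): manager_id=2 -> Dave
  - employee 5 (Frank): manager_id=2 -> Dave
  - employee 6 (Karen): manager_id=NULL -> NULL
  - employee 7 (Victor): manager_id=6 -> Karen

SQL:
SELECT a.name, b.name AS department, c.name AS manager
FROM employees a
LEFT JOIN departments b ON a.dept_id = b.id
LEFT JOIN employees c ON a.manager_id = c.id

Result:
name   | department | manager
-------+------------+--------
Tina   | Marketing  | NULL   
Dave   | Security   | NULL   
Eli    | Marketing  | NULL   
Leo    | Security   | Dave   
Frank  | NULL       | Dave   
Karen  | Marketing  | NULL   
Victor | NULL       | Karen  


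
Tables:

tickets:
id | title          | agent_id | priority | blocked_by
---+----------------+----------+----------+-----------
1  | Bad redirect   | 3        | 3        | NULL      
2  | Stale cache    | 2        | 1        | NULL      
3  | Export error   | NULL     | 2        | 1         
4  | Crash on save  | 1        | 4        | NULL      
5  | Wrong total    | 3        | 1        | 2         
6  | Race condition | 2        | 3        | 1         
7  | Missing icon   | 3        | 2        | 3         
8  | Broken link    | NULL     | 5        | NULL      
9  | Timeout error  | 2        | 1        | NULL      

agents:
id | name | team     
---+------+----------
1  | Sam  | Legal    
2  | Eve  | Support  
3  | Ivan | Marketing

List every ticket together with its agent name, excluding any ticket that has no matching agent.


INNER JOIN keeps only tickets rows whose agent_id matches an id in agents. Walk through each ticket:
  - ticket 1 (Bad redirect): agent_id=3 -> matches Ivan
  - ticket 2 (Stale cache): agent_id=2 -> matches Eve
  - ticket 3 (Export error): agent_id=NULL, no match -> dropped
  - ticket 4 (Crash on save): agent_id=1 -> matches Sam
  - ticket 5 (Wrong total): agent_id=3 -> matches Ivan
  - ticket 6 (Race condition): agent_id=2 -> matches Eve
  - ticket 7 (Missing icon): agent_id=3 -> matches Ivan
  - ticket 8 (Broken link): agent_id=NULL, no match -> dropped
  - ticket 9 (Timeout error): agent_id=2 -> matches Eve
So 2 of 9 rows are dropped.

SQL:
SELECT a.title, b.name AS agent
FROM tickets a
INNER JOIN agents b ON a.agent_id = b.id

Result:
title          | agent
---------------+------
Bad redirect   | Ivan 
Stale cache    | Eve  
Crash on save  | Sam  
Wrong total    | Ivan 
Race condition | Eve  
Missing icon   | Ivan 
Timeout error  | Eve  


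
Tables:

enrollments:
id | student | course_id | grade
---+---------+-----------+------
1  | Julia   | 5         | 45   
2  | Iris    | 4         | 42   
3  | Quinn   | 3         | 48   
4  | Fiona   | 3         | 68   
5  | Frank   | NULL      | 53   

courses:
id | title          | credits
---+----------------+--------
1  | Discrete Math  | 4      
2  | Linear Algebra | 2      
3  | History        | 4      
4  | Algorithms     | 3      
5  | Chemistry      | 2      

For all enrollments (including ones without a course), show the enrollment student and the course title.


LEFT JOIN keeps every row from enrollments (the left table); where course_id has no match in courses, the course columns become NULL. Walk through each enrollment:
  - enrollment 1 (Julia): course_id=5 -> matches Chemistry
  - enrollment 2 (Iris): course_id=4 -> matches Algorithms
  - enrollment 3 (Quinn): course_id=3 -> matches History
  - enrollment 4 (Fiona): course_id=3 -> matches History
  - enrollment 5 (Frank): course_id=NULL, no match -> kept with NULL
All 5 rows appear; 1 has NULL course.

SQL:
SELECT a.student, b.title AS course
FROM enrollments a
LEFT JOIN courses b ON a.course_id = b.id

Result:
student | course    
--------+-----------
Julia   | Chemistry 
Iris    | Algorithms
Quinn   | History   
Fiona   | History   
Frank   | NULL      


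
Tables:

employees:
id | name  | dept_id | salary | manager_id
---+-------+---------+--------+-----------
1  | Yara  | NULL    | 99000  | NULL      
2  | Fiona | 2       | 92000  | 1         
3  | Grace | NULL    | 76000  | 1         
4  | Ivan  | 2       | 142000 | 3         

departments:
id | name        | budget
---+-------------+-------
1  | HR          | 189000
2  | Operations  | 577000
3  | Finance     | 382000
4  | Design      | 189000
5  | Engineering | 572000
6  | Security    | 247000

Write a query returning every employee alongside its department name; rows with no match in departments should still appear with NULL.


LEFT JOIN keeps every row from employees (the left table); where dept_id has no match in departments, the department columns become NULL. Walk through each employee:
  - employee 1 (Yara): dept_id=NULL, no match -> kept with NULL
  - employee 2 (Fiona): dept_id=2 -> matches Operations
  - employee 3 (Grace): dept_id=NULL, no match -> kept with NULL
  - employee 4 (Ivan): dept_id=2 -> matches Operations
All 4 rows appear; 2 have NULL department.

SQL:
SELECT a.name, b.name AS department
FROM employees a
LEFT JOIN departments b ON a.dept_id = b.id

Result:
name  | department
------+-----------
Yara  | NULL      
Fiona | Operations
Grace | NULL      
Ivan  | Operations


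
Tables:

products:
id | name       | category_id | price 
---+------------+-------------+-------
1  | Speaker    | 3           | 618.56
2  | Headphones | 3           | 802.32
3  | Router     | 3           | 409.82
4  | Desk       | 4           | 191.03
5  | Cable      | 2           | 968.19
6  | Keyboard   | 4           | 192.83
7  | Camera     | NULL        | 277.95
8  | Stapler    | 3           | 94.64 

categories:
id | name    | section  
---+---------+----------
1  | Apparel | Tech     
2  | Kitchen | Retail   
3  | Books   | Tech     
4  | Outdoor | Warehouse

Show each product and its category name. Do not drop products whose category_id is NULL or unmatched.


LEFT JOIN keeps every row from products (the left table); where category_id has no match in categories, the category columns become NULL. Walk through each product:
  - product 1 (Speaker): category_id=3 -> matches Books
  - product 2 (Headphones): category_id=3 -> matches Books
  - product 3 (Router): category_id=3 -> matches Books
  - product 4 (Desk): category_id=4 -> matches Outdoor
  - product 5 (Cable): category_id=2 -> matches Kitchen
  - product 6 (Keyboard): category_id=4 -> matches Outdoor
  - product 7 (Camera): category_id=NULL, no match -> kept with NULL
  - product 8 (Stapler): category_id=3 -> matches Books
All 8 rows appear; 1 has NULL category.

SQL:
SELECT a.name, b.name AS category
FROM products a
LEFT JOIN categories b ON a.category_id = b.id

Result:
name       | category
-----------+---------
Speaker    | Books   
Headphones | Books   
Router     | Books   
Desk       | Outdoor 
Cable      | Kitchen 
Keyboard   | Outdoor 
Camera     | NULL    
Stapler    | Books   


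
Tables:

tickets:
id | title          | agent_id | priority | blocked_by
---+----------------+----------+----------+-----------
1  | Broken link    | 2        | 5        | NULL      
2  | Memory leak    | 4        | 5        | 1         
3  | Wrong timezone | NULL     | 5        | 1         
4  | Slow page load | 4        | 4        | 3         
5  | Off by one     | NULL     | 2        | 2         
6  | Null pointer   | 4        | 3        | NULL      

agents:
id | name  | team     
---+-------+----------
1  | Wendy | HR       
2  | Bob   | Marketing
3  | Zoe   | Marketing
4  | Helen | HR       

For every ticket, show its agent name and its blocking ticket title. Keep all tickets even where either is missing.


Two LEFT JOINs from the same base table tickets: one to agents via agent_id, one to tickets itself via blocked_by. Both are LEFT so every ticket is preserved.
Match against agents:
  - ticket 1 (Broken link): agent_id=2 -> matches Bob
  - ticket 2 (Memory leak): agent_id=4 -> matches Helen
  - ticket 3 (Wrong timezone): agent_id=NULL, no match -> kept with NULL
  - ticket 4 (Slow page load): agent_id=4 -> matches Helen
  - ticket 5 (Off by one): agent_id=NULL, no match -> kept with NULL
  - ticket 6 (Null pointer): agent_id=4 -> matches Helen
Match against tickets (self):
  - ticket 1 (Broken link): blocked_by=NULL -> NULL
  - ticket 2 (Memory leak): blocked_by=1 -> Broken link
  - ticket 3 (Wrong timezone): blocked_by=1 -> Broken link
  - ticket 4 (Slow page load): blocked_by=3 -> Wrong timezone
  - ticket 5 (Off by one): blocked_by=2 -> Memory leak
  - ticket 6 (Null pointer): blocked_by=NULL -> NULL

SQL:
SELECT a.title, b.name AS agent, c.title AS blocked_by
FROM tickets a
LEFT JOIN agents b ON a.agent_id = b.id
LEFT JOIN tickets c ON a.blocked_by = c.id

Result:
title          | agent | blocked_by    
---------------+-------+---------------
Broken link    | Bob   | NULL          
Memory leak    | Helen | Broken link   
Wrong timezone | NULL  | Broken link   
Slow page load | Helen | Wrong timezone
Off by one     | NULL  | Memory leak   
Null pointer   | Helen | NULL          


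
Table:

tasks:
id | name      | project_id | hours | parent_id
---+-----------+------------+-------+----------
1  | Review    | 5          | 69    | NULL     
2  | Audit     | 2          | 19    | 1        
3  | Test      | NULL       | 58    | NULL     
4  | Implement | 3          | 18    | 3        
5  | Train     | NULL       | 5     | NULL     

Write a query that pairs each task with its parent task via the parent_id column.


This is a self-join: tasks is joined to a second copy of itself, matching each row's parent_id to another row's id. Use LEFT JOIN so rows with parent_id=NULL are kept.
  - task 1 (Review): parent_id=NULL -> NULL
  - task 2 (Audit): parent_id=1 -> Review
  - task 3 (Test): parent_id=NULL -> NULL
  - task 4 (Implement): parent_id=3 -> Test
  - task 5 (Train): parent_id=NULL -> NULL

SQL:
SELECT a.name AS item, b.name AS parent
FROM tasks a
LEFT JOIN tasks b ON a.parent_id = b.id

Result:
item      | parent
----------+-------
Review    | NULL  
Audit     | Review
Test      | NULL  
Implement | Test  
Train     | NULL  


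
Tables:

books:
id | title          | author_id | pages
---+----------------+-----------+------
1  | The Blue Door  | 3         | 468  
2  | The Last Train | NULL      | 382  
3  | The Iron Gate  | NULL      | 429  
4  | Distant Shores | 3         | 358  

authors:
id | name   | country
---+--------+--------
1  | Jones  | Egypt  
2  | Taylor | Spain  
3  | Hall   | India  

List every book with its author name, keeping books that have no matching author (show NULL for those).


LEFT JOIN keeps every row from books (the left table); where author_id has no match in authors, the author columns become NULL. Walk through each book:
  - book 1 (The Blue Door): author_id=3 -> matches Hall
  - book 2 (The Last Train): author_id=NULL, no match -> kept with NULL
  - book 3 (The Iron Gate): author_id=NULL, no match -> kept with NULL
  - book 4 (Distant Shores): author_id=3 -> matches Hall
All 4 rows appear; 2 have NULL author.

SQL:
SELECT a.title, b.name AS author
FROM books a
LEFT JOIN authors b ON a.author_id = b.id

Result:
title          | author
---------------+-------
The Blue Door  | Hall  
The Last Train | NULL  
The Iron Gate  | NULL  
Distant Shores | Hall  


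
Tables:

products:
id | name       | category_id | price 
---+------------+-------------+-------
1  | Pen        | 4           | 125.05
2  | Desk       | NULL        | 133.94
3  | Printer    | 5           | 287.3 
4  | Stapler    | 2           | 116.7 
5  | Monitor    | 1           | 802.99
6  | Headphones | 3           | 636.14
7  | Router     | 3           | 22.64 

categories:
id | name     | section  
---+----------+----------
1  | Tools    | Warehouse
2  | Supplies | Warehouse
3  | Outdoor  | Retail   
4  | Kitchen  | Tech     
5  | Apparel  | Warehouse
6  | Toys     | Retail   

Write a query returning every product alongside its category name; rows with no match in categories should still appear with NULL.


LEFT JOIN keeps every row from products (the left table); where category_id has no match in categories, the category columns become NULL. Walk through each product:
  - product 1 (Pen): category_id=4 -> matches Kitchen
  - product 2 (Desk): category_id=NULL, no match -> kept with NULL
  - product 3 (Printer): category_id=5 -> matches Apparel
  - product 4 (Stapler): category_id=2 -> matches Supplies
  - product 5 (Monitor): category_id=1 -> matches Tools
  - product 6 (Headphones): category_id=3 -> matches Outdoor
  - product 7 (Router): category_id=3 -> matches Outdoor
All 7 rows appear; 1 has NULL category.

SQL:
SELECT a.name, b.name AS category
FROM products a
LEFT JOIN categories b ON a.category_id = b.id

Result:
name       | category
-----------+---------
Pen        | Kitchen 
Desk       | NULL    
Printer    | Apparel 
Stapler    | Supplies
Monitor    | Tools   
Headphones | Outdoor 
Router     | Outdoor 


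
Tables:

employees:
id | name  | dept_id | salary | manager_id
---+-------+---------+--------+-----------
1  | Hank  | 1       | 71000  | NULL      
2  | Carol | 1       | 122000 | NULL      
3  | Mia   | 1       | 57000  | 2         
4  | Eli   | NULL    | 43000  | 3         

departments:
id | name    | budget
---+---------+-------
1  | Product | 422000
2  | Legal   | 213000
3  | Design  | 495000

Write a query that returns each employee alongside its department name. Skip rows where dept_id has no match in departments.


INNER JOIN keeps only employees rows whose dept_id matches an id in departments. Walk through each employee:
  - employee 1 (Hank): dept_id=1 -> matches Product
  - employee 2 (Carol): dept_id=1 -> matches Product
  - employee 3 (Mia): dept_id=1 -> matches Product
  - employee 4 (Eli): dept_id=NULL, no match -> dropped
So 1 of 4 rows is dropped.

SQL:
SELECT a.name, b.name AS department
FROM employees a
INNER JOIN departments b ON a.dept_id = b.id

Result:
name  | department
------+-----------
Hank  | Product   
Carol | Product   
Mia   | Product   


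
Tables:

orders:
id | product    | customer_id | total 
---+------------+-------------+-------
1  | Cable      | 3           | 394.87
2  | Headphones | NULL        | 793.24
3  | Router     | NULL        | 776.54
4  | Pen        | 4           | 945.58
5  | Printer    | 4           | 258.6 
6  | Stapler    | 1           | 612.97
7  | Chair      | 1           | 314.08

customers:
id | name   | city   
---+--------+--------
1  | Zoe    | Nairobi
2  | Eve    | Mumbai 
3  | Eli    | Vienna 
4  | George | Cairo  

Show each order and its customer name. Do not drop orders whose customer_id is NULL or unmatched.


LEFT JOIN keeps every row from orders (the left table); where customer_id has no match in customers, the customer columns become NULL. Walk through each order:
  - order 1 (Cable): customer_id=3 -> matches Eli
  - order 2 (Headphones): customer_id=NULL, no match -> kept with NULL
  - order 3 (Router): customer_id=NULL, no match -> kept with NULL
  - order 4 (Pen): customer_id=4 -> matches George
  - order 5 (Printer): customer_id=4 -> matches George
  - order 6 (Stapler): customer_id=1 -> matches Zoe
  - order 7 (Chair): customer_id=1 -> matches Zoe
All 7 rows appear; 2 have NULL customer.

SQL:
SELECT a.product, b.name AS customer
FROM orders a
LEFT JOIN customers b ON a.customer_id = b.id

Result:
product    | customer
-----------+---------
Cable      | Eli     
Headphones | NULL    
Router     | NULL    
Pen        | George  
Printer    | George  
Stapler    | Zoe     
Chair      | Zoe     


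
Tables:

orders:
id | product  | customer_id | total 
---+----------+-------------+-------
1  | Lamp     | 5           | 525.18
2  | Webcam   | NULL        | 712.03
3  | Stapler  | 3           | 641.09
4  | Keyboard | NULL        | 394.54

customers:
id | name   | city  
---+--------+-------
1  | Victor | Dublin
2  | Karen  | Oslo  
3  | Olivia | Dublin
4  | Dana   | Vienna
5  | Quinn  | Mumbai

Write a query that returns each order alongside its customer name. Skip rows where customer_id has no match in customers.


INNER JOIN keeps only orders rows whose customer_id matches an id in customers. Walk through each order:
  - order 1 (Lamp): customer_id=5 -> matches Quinn
  - order 2 (Webcam): customer_id=NULL, no match -> dropped
  - order 3 (Stapler): customer_id=3 -> matches Olivia
  - order 4 (Keyboard): customer_id=NULL, no match -> dropped
So 2 of 4 rows are dropped.

SQL:
SELECT a.product, b.name AS customer
FROM orders a
INNER JOIN customers b ON a.customer_id = b.id

Result:
product | customer
--------+---------
Lamp    | Quinn   
Stapler | Olivia  


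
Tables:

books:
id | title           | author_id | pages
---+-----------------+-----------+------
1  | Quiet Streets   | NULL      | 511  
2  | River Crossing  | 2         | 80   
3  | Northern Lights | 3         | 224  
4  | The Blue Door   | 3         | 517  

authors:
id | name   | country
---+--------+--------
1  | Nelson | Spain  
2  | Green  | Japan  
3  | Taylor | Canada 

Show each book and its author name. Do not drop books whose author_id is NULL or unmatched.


LEFT JOIN keeps every row from books (the left table); where author_id has no match in authors, the author columns become NULL. Walk through each book:
  - book 1 (Quiet Streets): author_id=NULL, no match -> kept with NULL
  - book 2 (River Crossing): author_id=2 -> matches Green
  - book 3 (Northern Lights): author_id=3 -> matches Taylor
  - book 4 (The Blue Door): author_id=3 -> matches Taylor
All 4 rows appear; 1 has NULL author.

SQL:
SELECT a.title, b.name AS author
FROM books a
LEFT JOIN authors b ON a.author_id = b.id

Result:
title           | author
----------------+-------
Quiet Streets   | NULL  
River Crossing  | Green 
Northern Lights | Taylor
The Blue Door   | Taylor


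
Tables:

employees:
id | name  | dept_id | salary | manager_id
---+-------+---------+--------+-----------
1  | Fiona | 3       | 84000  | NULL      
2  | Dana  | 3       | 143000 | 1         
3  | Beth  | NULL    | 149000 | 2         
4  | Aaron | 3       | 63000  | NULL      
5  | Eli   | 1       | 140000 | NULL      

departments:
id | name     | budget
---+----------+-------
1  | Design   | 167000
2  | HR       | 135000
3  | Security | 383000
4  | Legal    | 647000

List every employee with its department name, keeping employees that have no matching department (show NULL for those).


LEFT JOIN keeps every row from employees (the left table); where dept_id has no match in departments, the department columns become NULL. Walk through each employee:
  - employee 1 (Fiona): dept_id=3 -> matches Security
  - employee 2 (Dana): dept_id=3 -> matches Security
  - employee 3 (Beth): dept_id=NULL, no match -> kept with NULL
  - employee 4 (Aaron): dept_id=3 -> matches Security
  - employee 5 (Eli): dept_id=1 -> matches Design
All 5 rows appear; 1 has NULL department.

SQL:
SELECT a.name, b.name AS department
FROM employees a
LEFT JOIN departments b ON a.dept_id = b.id

Result:
name  | department
------+-----------
Fiona | Security  
Dana  | Security  
Beth  | NULL      
Aaron | Security  
Eli   | Design    


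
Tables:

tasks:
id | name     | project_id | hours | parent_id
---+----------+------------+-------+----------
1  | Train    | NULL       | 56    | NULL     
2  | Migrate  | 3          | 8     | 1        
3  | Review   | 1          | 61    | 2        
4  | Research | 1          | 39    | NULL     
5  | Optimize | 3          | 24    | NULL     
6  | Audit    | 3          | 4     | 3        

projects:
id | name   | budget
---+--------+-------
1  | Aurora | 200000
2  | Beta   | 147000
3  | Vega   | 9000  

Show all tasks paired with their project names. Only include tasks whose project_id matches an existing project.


INNER JOIN keeps only tasks rows whose project_id matches an id in projects. Walk through each task:
  - task 1 (Train): project_id=NULL, no match -> dropped
  - task 2 (Migrate): project_id=3 -> matches Vega
  - task 3 (Review): project_id=1 -> matches Aurora
  - task 4 (Research): project_id=1 -> matches Aurora
  - task 5 (Optimize): project_id=3 -> matches Vega
  - task 6 (Audit): project_id=3 -> matches Vega
So 1 of 6 rows is dropped.

SQL:
SELECT a.name, b.name AS project
FROM tasks a
INNER JOIN projects b ON a.project_id = b.id

Result:
name     | project
---------+--------
Migrate  | Vega   
Review   | Aurora 
Research | Aurora 
Optimize | Vega   
Audit    | Vega   
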